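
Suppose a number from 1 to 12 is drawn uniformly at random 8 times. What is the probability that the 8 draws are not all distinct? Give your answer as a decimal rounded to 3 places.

P(all 8 different) = 12/12 · 11/12 · ··· · 5/12 ≈ 0.046.
P(at least two equal) = 1 − 0.046 = 0.954.

0.954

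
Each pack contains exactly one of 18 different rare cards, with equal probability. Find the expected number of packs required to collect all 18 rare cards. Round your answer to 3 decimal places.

62.912

After i distinct types are collected, each trial gives a new one with probability (18−i)/18, so the expected wait for the next new type is 18/(18−i).
E = 18/18 + 18/17 + 18/16 + 18/15 + 18/14 + 18/13 + 18/12 + 18/11 + 18/10 + 18/9 + 18/8 + 18/7 + 18/6 + 18/5 + 18/4 + 18/3 + 18/2 + 18/1 = 42822903/680680 ≈ 62.912.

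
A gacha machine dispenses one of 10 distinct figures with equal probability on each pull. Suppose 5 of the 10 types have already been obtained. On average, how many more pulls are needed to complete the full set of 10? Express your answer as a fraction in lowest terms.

Starting from 5 distinct types, each trial gives a new one with probability (10−i)/10 when i types are held, so the wait for the next new type is 10/(10−i).
E = 10/5 + 10/4 + 10/3 + 10/2 + 10/1 = 137/6.

137/6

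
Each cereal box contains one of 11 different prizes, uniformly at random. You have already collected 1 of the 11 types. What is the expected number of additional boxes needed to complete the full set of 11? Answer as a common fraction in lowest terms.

Starting from 1 distinct type, each trial gives a new one with probability (11−i)/11 when i types are held, so the wait for the next new type is 11/(11−i).
E = 11/10 + 11/9 + 11/8 + 11/7 + 11/6 + 11/5 + 11/4 + 11/3 + 11/2 + 11/1 = 81191/2520.

81191/2520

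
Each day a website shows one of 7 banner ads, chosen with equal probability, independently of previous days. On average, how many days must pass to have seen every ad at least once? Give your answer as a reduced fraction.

363/20

After i distinct types are collected, each trial gives a new one with probability (7−i)/7, so the expected wait for the next new type is 7/(7−i).
E = 7/7 + 7/6 + 7/5 + 7/4 + 7/3 + 7/2 + 7/1 = 363/20.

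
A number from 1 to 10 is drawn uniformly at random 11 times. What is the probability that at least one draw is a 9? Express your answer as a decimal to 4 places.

0.6862

P(no draw is a 9) = (9/10)^11 ≈ 0.3138.
P(at least one) = 1 − 0.3138 = 0.6862.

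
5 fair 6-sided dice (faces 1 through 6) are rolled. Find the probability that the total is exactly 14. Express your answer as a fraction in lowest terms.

5/72

There are 6^5 = 7776 equally likely outcomes.
The number of ordered 5-tuples from {1,…,6} summing to 14 is 540.
P(sum = 14) = 540/7776 = 5/72.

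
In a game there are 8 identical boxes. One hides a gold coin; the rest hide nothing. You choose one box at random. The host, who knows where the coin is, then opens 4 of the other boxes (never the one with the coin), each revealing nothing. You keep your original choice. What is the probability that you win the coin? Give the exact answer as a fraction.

The host can always open 4 empty boxes regardless of your choice, so the reveals give no information about your original box.
P(win by staying) = 1/8.

1/8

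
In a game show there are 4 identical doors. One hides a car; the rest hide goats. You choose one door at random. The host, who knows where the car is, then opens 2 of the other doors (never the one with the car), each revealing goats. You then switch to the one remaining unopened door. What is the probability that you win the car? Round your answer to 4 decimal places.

Your original door holds the car with probability 1/4, so the other 3 collectively hold it with probability 3/4.
The host can always find 2 empty doors to open, so the reveals don't change that 3/4; it is now spread over the 1 remaining unopened door.
P(win by switching) = (3/4) · (1/1) = 3/4 ≈ 0.7500.

0.7500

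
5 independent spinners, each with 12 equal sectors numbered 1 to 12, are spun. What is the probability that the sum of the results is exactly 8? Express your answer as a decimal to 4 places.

There are 12^5 = 248832 equally likely outcomes.
The number of ordered 5-tuples from {1,…,12} summing to 8 is 35.
P(sum = 8) = 35/248832 ≈ 0.0001.

0.0001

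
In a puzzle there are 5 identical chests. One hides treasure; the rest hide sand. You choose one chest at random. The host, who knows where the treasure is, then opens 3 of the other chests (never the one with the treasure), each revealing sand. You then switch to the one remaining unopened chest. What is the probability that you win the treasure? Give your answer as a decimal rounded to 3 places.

0.800

Your original chest holds the treasure with probability 1/5, so the other 4 collectively hold it with probability 4/5.
The host can always find 3 empty chests to open, so the reveals don't change that 4/5; it is now spread over the 1 remaining unopened chest.
P(win by switching) = (4/5) · (1/1) = 4/5 ≈ 0.800.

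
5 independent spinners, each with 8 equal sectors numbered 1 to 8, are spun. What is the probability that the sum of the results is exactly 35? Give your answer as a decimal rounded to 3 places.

0.004

There are 8^5 = 32768 equally likely outcomes.
The number of ordered 5-tuples from {1,…,8} summing to 35 is 126.
P(sum = 35) = 126/32768 = 63/16384 ≈ 0.004.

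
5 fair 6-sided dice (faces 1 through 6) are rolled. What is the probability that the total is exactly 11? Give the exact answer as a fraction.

205/7776

There are 6^5 = 7776 equally likely outcomes.
The number of ordered 5-tuples from {1,…,6} summing to 11 is 205.
P(sum = 11) = 205/7776.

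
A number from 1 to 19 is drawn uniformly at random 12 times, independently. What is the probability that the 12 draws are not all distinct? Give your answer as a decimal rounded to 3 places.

P(all 12 different) = 19/19 · 18/19 · ··· · 8/19 ≈ 0.011.
P(at least two equal) = 1 − 0.011 = 0.989.

0.989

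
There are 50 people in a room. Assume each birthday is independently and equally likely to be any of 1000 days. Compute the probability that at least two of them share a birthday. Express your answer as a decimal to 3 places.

It's easier to compute the probability that all 50 are distinct.
P(all distinct) = 1000/1000 · 999/1000 · ··· · 951/1000 ≈ 0.288.
So the probability of at least one match is 1 − 0.288 = 0.712.

0.712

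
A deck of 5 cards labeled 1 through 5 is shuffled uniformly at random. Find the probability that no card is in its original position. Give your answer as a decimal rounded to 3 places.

This is the derangement probability: permutations of 5 with no fixed point.
D(5) = 5! · (1 − 1/1! + 1/2! − ··· + (−1)^5/5!) = 44.
P = 44/120 = 11/30 ≈ 0.367.

0.367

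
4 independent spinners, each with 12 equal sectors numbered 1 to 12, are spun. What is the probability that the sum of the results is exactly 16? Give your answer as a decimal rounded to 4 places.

There are 12^4 = 20736 equally likely outcomes.
The number of ordered 4-tuples from {1,…,12} summing to 16 is 451.
P(sum = 16) = 451/20736 ≈ 0.0217.

0.0217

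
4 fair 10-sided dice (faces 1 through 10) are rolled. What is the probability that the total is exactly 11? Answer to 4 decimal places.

There are 10^4 = 10000 equally likely outcomes.
The number of ordered 4-tuples from {1,…,10} summing to 11 is 120.
P(sum = 11) = 120/10000 = 3/250 ≈ 0.0120.

0.0120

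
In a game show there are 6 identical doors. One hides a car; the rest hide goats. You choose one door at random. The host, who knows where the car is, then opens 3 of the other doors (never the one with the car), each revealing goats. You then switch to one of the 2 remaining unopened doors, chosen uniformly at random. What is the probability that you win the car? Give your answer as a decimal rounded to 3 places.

0.417

Your original door holds the car with probability 1/6, so the other 5 collectively hold it with probability 5/6.
The host can always find 3 empty doors to open, so the reveals don't change that 5/6; it is now spread over the 2 remaining unopened doors.
P(win by switching) = (5/6) · (1/2) = 5/12 ≈ 0.417.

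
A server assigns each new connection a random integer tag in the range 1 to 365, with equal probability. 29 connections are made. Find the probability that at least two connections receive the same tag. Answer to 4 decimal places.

0.6810

It's easier to compute the probability that all 29 are distinct.
P(all distinct) = 365/365 · 364/365 · ··· · 337/365 ≈ 0.3190.
So the probability of at least one match is 1 − 0.3190 = 0.6810.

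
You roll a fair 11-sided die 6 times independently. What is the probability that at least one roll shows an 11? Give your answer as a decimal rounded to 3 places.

0.436

P(no roll shows an 11) = (10/11)^6 ≈ 0.564.
P(at least one) = 1 − 0.564 = 0.436.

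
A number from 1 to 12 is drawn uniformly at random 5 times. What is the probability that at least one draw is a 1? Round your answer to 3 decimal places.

0.353

P(no draw is a 1) = (11/12)^5 ≈ 0.647.
P(at least one) = 1 − 0.647 = 0.353.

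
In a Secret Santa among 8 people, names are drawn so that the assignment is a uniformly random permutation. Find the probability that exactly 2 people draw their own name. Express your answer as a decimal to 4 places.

0.1840

Choose which 2 of the 8 are fixed: C(8,2) = 28 ways.
The remaining 6 must have no fixed point: D(6) = 265.
P = 28·265/40320 = 53/288 ≈ 0.1840.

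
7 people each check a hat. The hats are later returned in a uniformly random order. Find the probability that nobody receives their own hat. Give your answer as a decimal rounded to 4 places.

0.3679

This is the derangement probability: permutations of 7 with no fixed point.
D(7) = 7! · (1 − 1/1! + 1/2! − ··· + (−1)^7/7!) = 1854.
P = 1854/5040 = 103/280 ≈ 0.3679.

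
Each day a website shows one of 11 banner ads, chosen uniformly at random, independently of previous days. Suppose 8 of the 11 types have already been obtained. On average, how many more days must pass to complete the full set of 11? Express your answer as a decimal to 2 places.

20.17

Starting from 8 distinct types, each trial gives a new one with probability (11−i)/11 when i types are held, so the wait for the next new type is 11/(11−i).
E = 11/3 + 11/2 + 11/1 = 121/6 ≈ 20.17.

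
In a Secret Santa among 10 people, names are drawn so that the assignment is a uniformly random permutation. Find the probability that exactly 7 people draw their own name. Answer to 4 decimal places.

Choose which 7 of the 10 are fixed: C(10,7) = 120 ways.
The remaining 3 must have no fixed point: D(3) = 2.
P = 120·2/3628800 = 1/15120 ≈ 0.0001.

0.0001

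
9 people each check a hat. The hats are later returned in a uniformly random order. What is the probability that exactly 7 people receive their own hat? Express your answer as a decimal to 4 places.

0.0001

Choose which 7 of the 9 are fixed: C(9,7) = 36 ways.
The remaining 2 must have no fixed point: D(2) = 1.
P = 36·1/362880 = 1/10080 ≈ 0.0001.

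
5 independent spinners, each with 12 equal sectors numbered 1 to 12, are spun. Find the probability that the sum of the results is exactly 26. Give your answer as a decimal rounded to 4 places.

There are 12^5 = 248832 equally likely outcomes.
The number of ordered 5-tuples from {1,…,12} summing to 26 is 9075.
P(sum = 26) = 9075/248832 = 3025/82944 ≈ 0.0365.

0.0365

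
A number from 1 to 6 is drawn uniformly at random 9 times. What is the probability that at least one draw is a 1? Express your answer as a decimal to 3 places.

P(no draw is a 1) = (5/6)^9 ≈ 0.194.
P(at least one) = 1 − 0.194 = 0.806.

0.806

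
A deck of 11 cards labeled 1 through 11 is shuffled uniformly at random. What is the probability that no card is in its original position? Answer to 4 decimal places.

This is the derangement probability: permutations of 11 with no fixed point.
D(11) = 11! · (1 − 1/1! + 1/2! − ··· + (−1)^11/11!) = 14684570.
P = 14684570/39916800 = 1468457/3991680 ≈ 0.3679.

0.3679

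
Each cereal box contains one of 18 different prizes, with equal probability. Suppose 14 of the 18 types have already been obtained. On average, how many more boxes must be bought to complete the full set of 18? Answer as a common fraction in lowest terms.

75/2

Starting from 14 distinct types, each trial gives a new one with probability (18−i)/18 when i types are held, so the wait for the next new type is 18/(18−i).
E = 18/4 + 18/3 + 18/2 + 18/1 = 75/2.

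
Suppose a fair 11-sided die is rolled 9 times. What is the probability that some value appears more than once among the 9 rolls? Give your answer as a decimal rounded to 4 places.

P(all 9 different) = 11/11 · 10/11 · ··· · 3/11 ≈ 0.0085.
P(at least two equal) = 1 − 0.0085 = 0.9915.

0.9915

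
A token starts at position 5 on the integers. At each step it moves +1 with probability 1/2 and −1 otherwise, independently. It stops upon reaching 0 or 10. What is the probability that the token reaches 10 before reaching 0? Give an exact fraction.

With a fair step, P(i) = ½P(i−1) + ½P(i+1) with P(0)=0, P(10)=1 has the linear solution P(i) = i/10.
P(5) = 5/10 = 1/2.

1/2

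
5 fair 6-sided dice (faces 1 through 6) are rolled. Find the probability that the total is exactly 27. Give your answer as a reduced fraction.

35/7776

There are 6^5 = 7776 equally likely outcomes.
The number of ordered 5-tuples from {1,…,6} summing to 27 is 35.
P(sum = 27) = 35/7776.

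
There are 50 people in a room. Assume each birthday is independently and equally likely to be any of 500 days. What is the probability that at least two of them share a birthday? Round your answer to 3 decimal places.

It's easier to compute the probability that all 50 are distinct.
P(all distinct) = 500/500 · 499/500 · ··· · 451/500 ≈ 0.079.
So the probability of at least one match is 1 − 0.079 = 0.921.

0.921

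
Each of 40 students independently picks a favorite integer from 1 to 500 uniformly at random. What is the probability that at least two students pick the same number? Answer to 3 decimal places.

It's easier to compute the probability that all 40 are distinct.
P(all distinct) = 500/500 · 499/500 · ··· · 461/500 ≈ 0.201.
So the probability of at least one match is 1 − 0.201 = 0.799.

0.799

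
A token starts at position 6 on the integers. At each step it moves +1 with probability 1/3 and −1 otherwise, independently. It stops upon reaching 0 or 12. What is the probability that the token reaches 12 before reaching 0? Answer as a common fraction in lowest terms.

1/65

Let r = q/p = (2/3)/(1/3) = 2. The recurrence P(i) = p·P(i+1) + q·P(i−1) with P(0)=0, P(12)=1 gives P(i) = (1 − r^i)/(1 − r^12).
P(6) = (1 − (2)^6) / (1 − (2)^12) = 1/65.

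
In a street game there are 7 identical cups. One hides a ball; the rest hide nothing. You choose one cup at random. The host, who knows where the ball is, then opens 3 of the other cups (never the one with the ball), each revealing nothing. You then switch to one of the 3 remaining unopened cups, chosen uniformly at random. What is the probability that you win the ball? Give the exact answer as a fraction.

Your original cup holds the ball with probability 1/7, so the other 6 collectively hold it with probability 6/7.
The host can always find 3 empty cups to open, so the reveals don't change that 6/7; it is now spread over the 3 remaining unopened cups.
P(win by switching) = (6/7) · (1/3) = 2/7.

2/7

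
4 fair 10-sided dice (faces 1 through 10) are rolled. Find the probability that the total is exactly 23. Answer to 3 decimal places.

There are 10^4 = 10000 equally likely outcomes.
The number of ordered 4-tuples from {1,…,10} summing to 23 is 660.
P(sum = 23) = 660/10000 = 33/500 ≈ 0.066.

0.066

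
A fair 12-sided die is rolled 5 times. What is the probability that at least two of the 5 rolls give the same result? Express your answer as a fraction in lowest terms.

89/144

P(all 5 different) = 12/12 · 11/12 · ··· · 8/12 = 55/144.
P(at least two equal) = 1 − 55/144 = 89/144.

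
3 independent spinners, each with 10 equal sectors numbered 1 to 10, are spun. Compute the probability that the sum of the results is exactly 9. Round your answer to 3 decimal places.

0.028

There are 10^3 = 1000 equally likely outcomes.
The number of ordered 3-tuples from {1,…,10} summing to 9 is 28.
P(sum = 9) = 28/1000 = 7/250 ≈ 0.028.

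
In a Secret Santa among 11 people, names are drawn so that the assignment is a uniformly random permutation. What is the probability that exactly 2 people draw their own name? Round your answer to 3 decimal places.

Choose which 2 of the 11 are fixed: C(11,2) = 55 ways.
The remaining 9 must have no fixed point: D(9) = 133496.
P = 55·133496/39916800 = 16687/90720 ≈ 0.184.

0.184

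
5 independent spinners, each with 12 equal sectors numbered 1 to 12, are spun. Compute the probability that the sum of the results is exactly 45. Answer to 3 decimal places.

0.015

There are 12^5 = 248832 equally likely outcomes.
The number of ordered 5-tuples from {1,…,12} summing to 45 is 3701.
P(sum = 45) = 3701/248832 ≈ 0.015.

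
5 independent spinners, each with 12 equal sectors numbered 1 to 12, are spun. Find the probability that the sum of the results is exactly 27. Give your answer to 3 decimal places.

0.040

There are 12^5 = 248832 equally likely outcomes.
The number of ordered 5-tuples from {1,…,12} summing to 27 is 9945.
P(sum = 27) = 9945/248832 = 1105/27648 ≈ 0.040.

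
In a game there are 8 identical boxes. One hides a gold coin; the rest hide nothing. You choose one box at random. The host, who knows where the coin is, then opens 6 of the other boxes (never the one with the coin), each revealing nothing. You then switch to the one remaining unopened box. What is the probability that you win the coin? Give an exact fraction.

Your original box holds the coin with probability 1/8, so the other 7 collectively hold it with probability 7/8.
The host can always find 6 empty boxes to open, so the reveals don't change that 7/8; it is now spread over the 1 remaining unopened box.
P(win by switching) = (7/8) · (1/1) = 7/8.

7/8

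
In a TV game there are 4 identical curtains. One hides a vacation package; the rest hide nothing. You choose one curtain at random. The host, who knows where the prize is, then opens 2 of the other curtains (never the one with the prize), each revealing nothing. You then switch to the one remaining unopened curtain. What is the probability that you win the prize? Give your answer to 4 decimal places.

0.7500

Your original curtain holds the prize with probability 1/4, so the other 3 collectively hold it with probability 3/4.
The host can always find 2 empty curtains to open, so the reveals don't change that 3/4; it is now spread over the 1 remaining unopened curtain.
P(win by switching) = (3/4) · (1/1) = 3/4 ≈ 0.7500.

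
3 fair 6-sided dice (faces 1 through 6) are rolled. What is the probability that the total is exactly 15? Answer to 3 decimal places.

0.046

There are 6^3 = 216 equally likely outcomes.
The number of ordered 3-tuples from {1,…,6} summing to 15 is 10.
P(sum = 15) = 10/216 = 5/108 ≈ 0.046.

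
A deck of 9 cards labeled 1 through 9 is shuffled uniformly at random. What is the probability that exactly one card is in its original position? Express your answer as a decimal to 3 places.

Choose which one is fixed: C(9,1) = 9 ways.
The remaining 8 must have no fixed point: D(8) = 14833.
P = 9·14833/362880 = 2119/5760 ≈ 0.368.

0.368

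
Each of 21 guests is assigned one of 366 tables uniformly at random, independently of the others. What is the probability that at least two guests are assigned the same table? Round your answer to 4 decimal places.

0.4428

It's easier to compute the probability that all 21 are distinct.
P(all distinct) = 366/366 · 365/366 · ··· · 346/366 ≈ 0.5572.
So the probability of at least one match is 1 − 0.5572 = 0.4428.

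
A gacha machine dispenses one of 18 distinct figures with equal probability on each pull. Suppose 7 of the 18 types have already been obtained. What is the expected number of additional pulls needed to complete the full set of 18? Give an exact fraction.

83711/1540

Starting from 7 distinct types, each trial gives a new one with probability (18−i)/18 when i types are held, so the wait for the next new type is 18/(18−i).
E = 18/11 + 18/10 + 18/9 + 18/8 + 18/7 + 18/6 + 18/5 + 18/4 + 18/3 + 18/2 + 18/1 = 83711/1540.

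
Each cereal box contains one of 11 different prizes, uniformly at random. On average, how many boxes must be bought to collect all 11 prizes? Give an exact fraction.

83711/2520

After i distinct types are collected, each trial gives a new one with probability (11−i)/11, so the expected wait for the next new type is 11/(11−i).
E = 11/11 + 11/10 + 11/9 + 11/8 + 11/7 + 11/6 + 11/5 + 11/4 + 11/3 + 11/2 + 11/1 = 83711/2520.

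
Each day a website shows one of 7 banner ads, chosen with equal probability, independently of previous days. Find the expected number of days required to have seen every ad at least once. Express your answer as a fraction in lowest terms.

After i distinct types are collected, each trial gives a new one with probability (7−i)/7, so the expected wait for the next new type is 7/(7−i).
E = 7/7 + 7/6 + 7/5 + 7/4 + 7/3 + 7/2 + 7/1 = 363/20.

363/20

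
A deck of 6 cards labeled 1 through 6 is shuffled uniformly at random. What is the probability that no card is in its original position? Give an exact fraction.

This is the derangement probability: permutations of 6 with no fixed point.
D(6) = 6! · (1 − 1/1! + 1/2! − ··· + (−1)^6/6!) = 265.
P = 265/720 = 53/144.

53/144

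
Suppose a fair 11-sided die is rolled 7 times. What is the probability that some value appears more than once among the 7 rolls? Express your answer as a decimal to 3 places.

P(all 7 different) = 11/11 · 10/11 · ··· · 5/11 ≈ 0.085.
P(at least two equal) = 1 − 0.085 = 0.915.

0.915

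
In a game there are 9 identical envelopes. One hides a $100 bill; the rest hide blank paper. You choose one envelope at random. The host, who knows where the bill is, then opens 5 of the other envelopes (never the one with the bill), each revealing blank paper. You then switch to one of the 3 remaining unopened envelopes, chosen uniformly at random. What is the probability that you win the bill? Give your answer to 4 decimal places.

Your original envelope holds the bill with probability 1/9, so the other 8 collectively hold it with probability 8/9.
The host can always find 5 empty envelopes to open, so the reveals don't change that 8/9; it is now spread over the 3 remaining unopened envelopes.
P(win by switching) = (8/9) · (1/3) = 8/27 ≈ 0.2963.

0.2963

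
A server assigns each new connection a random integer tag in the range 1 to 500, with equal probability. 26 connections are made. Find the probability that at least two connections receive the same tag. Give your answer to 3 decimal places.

It's easier to compute the probability that all 26 are distinct.
P(all distinct) = 500/500 · 499/500 · ··· · 475/500 ≈ 0.516.
So the probability of at least one match is 1 − 0.516 = 0.484.

0.484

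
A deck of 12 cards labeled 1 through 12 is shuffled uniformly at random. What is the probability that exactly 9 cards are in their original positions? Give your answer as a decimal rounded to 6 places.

Choose which 9 of the 12 are fixed: C(12,9) = 220 ways.
The remaining 3 must have no fixed point: D(3) = 2.
P = 220·2/479001600 = 1/1088640 ≈ 0.000001.

0.000001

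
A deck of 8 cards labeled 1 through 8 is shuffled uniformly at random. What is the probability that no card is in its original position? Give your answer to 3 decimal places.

0.368

This is the derangement probability: permutations of 8 with no fixed point.
D(8) = 8! · (1 − 1/1! + 1/2! − ··· + (−1)^8/8!) = 14833.
P = 14833/40320 = 2119/5760 ≈ 0.368.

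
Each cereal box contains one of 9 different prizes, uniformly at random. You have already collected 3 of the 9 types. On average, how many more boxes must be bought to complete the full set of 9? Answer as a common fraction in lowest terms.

Starting from 3 distinct types, each trial gives a new one with probability (9−i)/9 when i types are held, so the wait for the next new type is 9/(9−i).
E = 9/6 + 9/5 + 9/4 + 9/3 + 9/2 + 9/1 = 441/20.

441/20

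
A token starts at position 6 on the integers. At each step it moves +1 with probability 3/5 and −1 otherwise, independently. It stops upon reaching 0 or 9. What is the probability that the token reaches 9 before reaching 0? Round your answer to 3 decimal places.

0.937

Let r = q/p = (2/5)/(3/5) = 2/3. The recurrence P(i) = p·P(i+1) + q·P(i−1) with P(0)=0, P(9)=1 gives P(i) = (1 − r^i)/(1 − r^9).
P(6) = (1 − (2/3)^6) / (1 − (2/3)^9) = 945/1009 ≈ 0.937.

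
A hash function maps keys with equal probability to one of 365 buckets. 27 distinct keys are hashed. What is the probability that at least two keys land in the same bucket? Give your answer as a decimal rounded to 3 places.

0.627

It's easier to compute the probability that all 27 are distinct.
P(all distinct) = 365/365 · 364/365 · ··· · 339/365 ≈ 0.373.
So the probability of at least one match is 1 − 0.373 = 0.627.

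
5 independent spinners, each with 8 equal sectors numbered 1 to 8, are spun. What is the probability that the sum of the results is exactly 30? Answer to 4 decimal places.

0.0283

There are 8^5 = 32768 equally likely outcomes.
The number of ordered 5-tuples from {1,…,8} summing to 30 is 926.
P(sum = 30) = 926/32768 = 463/16384 ≈ 0.0283.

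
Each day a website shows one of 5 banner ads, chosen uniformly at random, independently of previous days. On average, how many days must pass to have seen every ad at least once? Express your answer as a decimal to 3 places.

After i distinct types are collected, each trial gives a new one with probability (5−i)/5, so the expected wait for the next new type is 5/(5−i).
E = 5/5 + 5/4 + 5/3 + 5/2 + 5/1 = 137/12 ≈ 11.417.

11.417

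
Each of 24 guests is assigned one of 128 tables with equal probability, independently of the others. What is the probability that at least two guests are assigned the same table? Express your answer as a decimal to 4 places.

0.8999

It's easier to compute the probability that all 24 are distinct.
P(all distinct) = 128/128 · 127/128 · ··· · 105/128 ≈ 0.1001.
So the probability of at least one match is 1 − 0.1001 = 0.8999.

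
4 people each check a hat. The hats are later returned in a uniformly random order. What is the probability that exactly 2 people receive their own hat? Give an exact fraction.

1/4

Choose which 2 of the 4 are fixed: C(4,2) = 6 ways.
The remaining 2 must have no fixed point: D(2) = 1.
P = 6·1/24 = 1/4.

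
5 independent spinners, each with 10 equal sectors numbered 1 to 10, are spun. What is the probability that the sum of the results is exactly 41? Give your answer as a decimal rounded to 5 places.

0.00715

There are 10^5 = 100000 equally likely outcomes.
The number of ordered 5-tuples from {1,…,10} summing to 41 is 715.
P(sum = 41) = 715/100000 = 143/20000 ≈ 0.00715.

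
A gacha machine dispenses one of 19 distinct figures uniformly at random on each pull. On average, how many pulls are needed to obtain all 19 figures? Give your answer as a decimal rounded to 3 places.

67.407

After i distinct types are collected, each trial gives a new one with probability (19−i)/19, so the expected wait for the next new type is 19/(19−i).
E = 19/19 + 19/18 + 19/17 + 19/16 + 19/15 + 19/14 + 19/13 + 19/12 + 19/11 + 19/10 + 19/9 + 19/8 + 19/7 + 19/6 + 19/5 + 19/4 + 19/3 + 19/2 + 19/1 = 275295799/4084080 ≈ 67.407.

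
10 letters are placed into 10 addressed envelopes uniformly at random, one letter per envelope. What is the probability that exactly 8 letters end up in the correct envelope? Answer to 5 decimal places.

Choose which 8 of the 10 are fixed: C(10,8) = 45 ways.
The remaining 2 must have no fixed point: D(2) = 1.
P = 45·1/3628800 = 1/80640 ≈ 0.00001.

0.00001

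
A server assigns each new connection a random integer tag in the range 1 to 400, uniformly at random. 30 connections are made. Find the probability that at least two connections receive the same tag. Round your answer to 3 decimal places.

It's easier to compute the probability that all 30 are distinct.
P(all distinct) = 400/400 · 399/400 · ··· · 371/400 ≈ 0.328.
So the probability of at least one match is 1 − 0.328 = 0.672.

0.672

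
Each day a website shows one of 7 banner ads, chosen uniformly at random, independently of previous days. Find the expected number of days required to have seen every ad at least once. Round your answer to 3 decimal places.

18.150

After i distinct types are collected, each trial gives a new one with probability (7−i)/7, so the expected wait for the next new type is 7/(7−i).
E = 7/7 + 7/6 + 7/5 + 7/4 + 7/3 + 7/2 + 7/1 = 363/20 ≈ 18.150.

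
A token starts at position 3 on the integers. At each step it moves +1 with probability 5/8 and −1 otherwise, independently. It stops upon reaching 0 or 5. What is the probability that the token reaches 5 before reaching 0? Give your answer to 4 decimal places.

0.8501

Let r = q/p = (3/8)/(5/8) = 3/5. The recurrence P(i) = p·P(i+1) + q·P(i−1) with P(0)=0, P(5)=1 gives P(i) = (1 − r^i)/(1 − r^5).
P(3) = (1 − (3/5)^3) / (1 − (3/5)^5) = 1225/1441 ≈ 0.8501.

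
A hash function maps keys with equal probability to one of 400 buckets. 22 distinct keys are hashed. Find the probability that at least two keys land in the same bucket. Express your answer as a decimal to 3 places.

It's easier to compute the probability that all 22 are distinct.
P(all distinct) = 400/400 · 399/400 · ··· · 379/400 ≈ 0.555.
So the probability of at least one match is 1 − 0.555 = 0.445.

0.445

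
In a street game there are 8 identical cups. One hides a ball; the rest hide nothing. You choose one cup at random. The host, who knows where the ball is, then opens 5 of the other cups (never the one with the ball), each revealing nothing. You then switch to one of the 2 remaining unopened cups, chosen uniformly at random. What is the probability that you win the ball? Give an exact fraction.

Your original cup holds the ball with probability 1/8, so the other 7 collectively hold it with probability 7/8.
The host can always find 5 empty cups to open, so the reveals don't change that 7/8; it is now spread over the 2 remaining unopened cups.
P(win by switching) = (7/8) · (1/2) = 7/16.

7/16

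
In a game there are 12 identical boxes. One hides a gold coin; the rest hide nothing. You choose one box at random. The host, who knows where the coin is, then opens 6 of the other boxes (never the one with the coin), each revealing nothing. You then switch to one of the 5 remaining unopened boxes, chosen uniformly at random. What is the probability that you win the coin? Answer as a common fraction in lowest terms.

Your original box holds the coin with probability 1/12, so the other 11 collectively hold it with probability 11/12.
The host can always find 6 empty boxes to open, so the reveals don't change that 11/12; it is now spread over the 5 remaining unopened boxes.
P(win by switching) = (11/12) · (1/5) = 11/60.

11/60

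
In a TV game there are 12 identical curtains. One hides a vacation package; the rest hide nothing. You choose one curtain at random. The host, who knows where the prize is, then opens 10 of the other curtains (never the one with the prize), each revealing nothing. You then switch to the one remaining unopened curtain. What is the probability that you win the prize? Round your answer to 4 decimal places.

Your original curtain holds the prize with probability 1/12, so the other 11 collectively hold it with probability 11/12.
The host can always find 10 empty curtains to open, so the reveals don't change that 11/12; it is now spread over the 1 remaining unopened curtain.
P(win by switching) = (11/12) · (1/1) = 11/12 ≈ 0.9167.

0.9167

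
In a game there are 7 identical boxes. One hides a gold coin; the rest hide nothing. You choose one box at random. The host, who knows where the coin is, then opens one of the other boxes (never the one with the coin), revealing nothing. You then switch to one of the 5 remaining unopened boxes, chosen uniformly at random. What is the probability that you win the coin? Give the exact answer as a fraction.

6/35

Your original box holds the coin with probability 1/7, so the other 6 collectively hold it with probability 6/7.
The host can always find an empty box to open, so this doesn't change that 6/7; it is now spread over the 5 remaining unopened boxes.
P(win by switching) = (6/7) · (1/5) = 6/35.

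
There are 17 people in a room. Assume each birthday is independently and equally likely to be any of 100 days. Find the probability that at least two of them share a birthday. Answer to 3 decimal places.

0.763

It's easier to compute the probability that all 17 are distinct.
P(all distinct) = 100/100 · 99/100 · ··· · 84/100 ≈ 0.237.
So the probability of at least one match is 1 − 0.237 = 0.763.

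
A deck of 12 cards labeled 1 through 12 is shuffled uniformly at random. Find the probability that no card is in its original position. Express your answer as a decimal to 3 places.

This is the derangement probability: permutations of 12 with no fixed point.
D(12) = 12! · (1 − 1/1! + 1/2! − ··· + (−1)^12/12!) = 176214841.
P = 176214841/479001600 = 16019531/43545600 ≈ 0.368.

0.368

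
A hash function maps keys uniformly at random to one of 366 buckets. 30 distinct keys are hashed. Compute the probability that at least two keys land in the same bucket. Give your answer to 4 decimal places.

It's easier to compute the probability that all 30 are distinct.
P(all distinct) = 366/366 · 365/366 · ··· · 337/366 ≈ 0.2947.
So the probability of at least one match is 1 − 0.2947 = 0.7053.

0.7053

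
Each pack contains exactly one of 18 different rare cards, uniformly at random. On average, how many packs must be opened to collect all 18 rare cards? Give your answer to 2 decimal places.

62.91

After i distinct types are collected, each trial gives a new one with probability (18−i)/18, so the expected wait for the next new type is 18/(18−i).
E = 18/18 + 18/17 + 18/16 + 18/15 + 18/14 + 18/13 + 18/12 + 18/11 + 18/10 + 18/9 + 18/8 + 18/7 + 18/6 + 18/5 + 18/4 + 18/3 + 18/2 + 18/1 = 42822903/680680 ≈ 62.91.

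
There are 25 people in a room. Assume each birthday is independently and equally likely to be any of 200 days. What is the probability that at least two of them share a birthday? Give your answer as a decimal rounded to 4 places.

It's easier to compute the probability that all 25 are distinct.
P(all distinct) = 200/200 · 199/200 · ··· · 176/200 ≈ 0.2090.
So the probability of at least one match is 1 − 0.2090 = 0.7910.

0.7910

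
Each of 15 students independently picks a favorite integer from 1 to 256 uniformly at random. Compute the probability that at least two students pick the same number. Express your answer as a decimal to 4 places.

It's easier to compute the probability that all 15 are distinct.
P(all distinct) = 256/256 · 255/256 · ··· · 242/256 ≈ 0.6583.
So the probability of at least one match is 1 − 0.6583 = 0.3417.

0.3417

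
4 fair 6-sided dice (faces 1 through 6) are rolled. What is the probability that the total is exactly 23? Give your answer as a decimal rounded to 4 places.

There are 6^4 = 1296 equally likely outcomes.
The number of ordered 4-tuples from {1,…,6} summing to 23 is 4.
P(sum = 23) = 4/1296 = 1/324 ≈ 0.0031.

0.0031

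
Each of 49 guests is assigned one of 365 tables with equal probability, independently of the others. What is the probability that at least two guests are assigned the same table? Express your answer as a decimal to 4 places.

It's easier to compute the probability that all 49 are distinct.
P(all distinct) = 365/365 · 364/365 · ··· · 317/365 ≈ 0.0342.
So the probability of at least one match is 1 − 0.0342 = 0.9658.

0.9658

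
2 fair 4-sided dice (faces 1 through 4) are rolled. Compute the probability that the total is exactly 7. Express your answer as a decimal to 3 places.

0.125

There are 4^2 = 16 equally likely outcomes.
The number of ordered 2-tuples from {1,…,4} summing to 7 is 2.
P(sum = 7) = 2/16 = 1/8 ≈ 0.125.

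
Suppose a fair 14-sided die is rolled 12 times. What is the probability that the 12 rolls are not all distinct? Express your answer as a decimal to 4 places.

P(all 12 different) = 14/14 · 13/14 · ··· · 3/14 ≈ 0.0008.
P(at least two equal) = 1 − 0.0008 = 0.9992.

0.9992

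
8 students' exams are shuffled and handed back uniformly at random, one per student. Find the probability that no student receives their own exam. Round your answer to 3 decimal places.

This is the derangement probability: permutations of 8 with no fixed point.
D(8) = 8! · (1 − 1/1! + 1/2! − ··· + (−1)^8/8!) = 14833.
P = 14833/40320 = 2119/5760 ≈ 0.368.

0.368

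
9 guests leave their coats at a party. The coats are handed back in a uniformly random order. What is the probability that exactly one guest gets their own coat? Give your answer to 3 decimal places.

Choose which one is fixed: C(9,1) = 9 ways.
The remaining 8 must have no fixed point: D(8) = 14833.
P = 9·14833/362880 = 2119/5760 ≈ 0.368.

0.368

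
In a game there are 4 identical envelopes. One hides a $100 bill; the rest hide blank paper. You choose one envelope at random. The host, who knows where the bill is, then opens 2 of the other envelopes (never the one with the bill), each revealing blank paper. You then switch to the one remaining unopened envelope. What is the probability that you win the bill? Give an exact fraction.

Your original envelope holds the bill with probability 1/4, so the other 3 collectively hold it with probability 3/4.
The host can always find 2 empty envelopes to open, so the reveals don't change that 3/4; it is now spread over the 1 remaining unopened envelope.
P(win by switching) = (3/4) · (1/1) = 3/4.

3/4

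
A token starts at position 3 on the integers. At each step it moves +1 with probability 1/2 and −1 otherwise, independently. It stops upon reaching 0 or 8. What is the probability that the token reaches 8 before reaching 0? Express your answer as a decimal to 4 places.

With a fair step, P(i) = ½P(i−1) + ½P(i+1) with P(0)=0, P(8)=1 has the linear solution P(i) = i/8.
P(3) = 3/8 ≈ 0.3750.

0.3750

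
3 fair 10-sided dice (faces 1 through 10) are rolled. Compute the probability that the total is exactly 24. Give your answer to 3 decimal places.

0.028

There are 10^3 = 1000 equally likely outcomes.
The number of ordered 3-tuples from {1,…,10} summing to 24 is 28.
P(sum = 24) = 28/1000 = 7/250 ≈ 0.028.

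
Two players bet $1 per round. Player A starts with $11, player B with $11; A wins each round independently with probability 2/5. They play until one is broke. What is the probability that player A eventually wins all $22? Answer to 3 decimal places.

Let r = q/p = (3/5)/(2/5) = 3/2. The recurrence P(i) = p·P(i+1) + q·P(i−1) with P(0)=0, P(22)=1 gives P(i) = (1 − r^i)/(1 − r^22).
P(11) = (1 − (3/2)^11) / (1 − (3/2)^22) = 2048/179195 ≈ 0.011.

0.011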